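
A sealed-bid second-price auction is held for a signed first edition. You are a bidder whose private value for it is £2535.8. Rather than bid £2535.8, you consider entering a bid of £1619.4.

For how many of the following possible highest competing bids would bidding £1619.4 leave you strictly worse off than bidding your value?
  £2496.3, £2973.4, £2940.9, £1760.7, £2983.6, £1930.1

3

The deviation hurts exactly when the highest competing bid lies strictly between £1619.4 and £2535.8 — underbidding then forfeits a profitable win.
£2496.3: inside the interval → strictly worse (loss £39.5).
£2973.4: above both → same outcome either way.
£2940.9: above both → same outcome either way.
£1760.7: inside the interval → strictly worse (loss £775.1).
£2983.6: above both → same outcome either way.
£1930.1: inside the interval → strictly worse (loss £605.7).
Count: 3.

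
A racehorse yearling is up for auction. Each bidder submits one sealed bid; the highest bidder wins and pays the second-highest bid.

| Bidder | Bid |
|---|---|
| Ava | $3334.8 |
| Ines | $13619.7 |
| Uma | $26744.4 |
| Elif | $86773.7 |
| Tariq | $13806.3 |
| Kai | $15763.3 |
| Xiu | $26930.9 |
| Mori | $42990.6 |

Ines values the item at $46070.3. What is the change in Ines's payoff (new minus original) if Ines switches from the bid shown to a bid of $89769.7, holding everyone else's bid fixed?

−$40703.4

The highest bid among the other bidders is $86773.7; Ines's bid doesn't change that.
Original bid $13619.7: Ines is not highest (top rival bid is $86773.7); payoff $0.
Alternative bid $89769.7: Ines is highest, pays the top rival bid $86773.7; payoff $46070.3 − $86773.7 = −$40703.4.
Change in payoff = −$40703.4 − ($0) = −$40703.4.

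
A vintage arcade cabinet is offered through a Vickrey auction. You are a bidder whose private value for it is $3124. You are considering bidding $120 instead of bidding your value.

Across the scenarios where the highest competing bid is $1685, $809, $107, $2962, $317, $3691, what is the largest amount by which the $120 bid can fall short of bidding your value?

$1685: truthful gives $1439, deviation gives $0 → loss $1439.
$809: truthful gives $2315, deviation gives $0 → loss $2315.
$107: same outcome either way → loss $0.
$2962: truthful gives $162, deviation gives $0 → loss $162.
$317: truthful gives $2807, deviation gives $0 → loss $2807.
$3691: same outcome either way → loss $0.
Maximum loss: $2807.

$2807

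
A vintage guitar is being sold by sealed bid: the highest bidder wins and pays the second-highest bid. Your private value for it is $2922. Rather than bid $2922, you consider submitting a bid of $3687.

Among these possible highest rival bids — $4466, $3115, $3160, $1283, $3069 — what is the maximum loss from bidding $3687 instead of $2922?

$4466: same outcome either way → loss $0.
$3115: truthful gives $0, deviation gives −$193 → loss $193.
$3160: truthful gives $0, deviation gives −$238 → loss $238.
$1283: same outcome either way → loss $0.
$3069: truthful gives $0, deviation gives −$147 → loss $147.
Maximum loss: $238.

$238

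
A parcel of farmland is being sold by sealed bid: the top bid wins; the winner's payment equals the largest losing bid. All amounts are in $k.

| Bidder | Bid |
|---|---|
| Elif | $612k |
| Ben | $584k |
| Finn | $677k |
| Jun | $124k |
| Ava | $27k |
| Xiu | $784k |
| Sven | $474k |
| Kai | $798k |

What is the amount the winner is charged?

$784k

Highest bid: Kai at $798k, so Kai wins.
Second-highest bid: Xiu at $784k — that is the price the winner pays.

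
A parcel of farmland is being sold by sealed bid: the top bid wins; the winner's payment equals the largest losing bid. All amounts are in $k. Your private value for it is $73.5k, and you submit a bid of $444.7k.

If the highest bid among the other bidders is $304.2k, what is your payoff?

−$230.7k

Your bid $444.7k exceeds the highest competing bid $304.2k, so you win.
In a second-price auction the winner pays the second-highest bid, $304.2k.
Payoff = value − price = $73.5k − $304.2k = −$230.7k.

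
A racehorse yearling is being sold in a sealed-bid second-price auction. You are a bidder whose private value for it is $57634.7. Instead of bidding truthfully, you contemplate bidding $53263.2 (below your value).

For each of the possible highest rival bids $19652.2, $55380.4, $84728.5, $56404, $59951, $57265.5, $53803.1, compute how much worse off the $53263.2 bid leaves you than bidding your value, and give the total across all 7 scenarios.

$7685.8

The deviation costs you only when the competing bid falls strictly between $53263.2 and $57634.7; elsewhere both bids give the same outcome.
$19652.2: outcomes coincide → loss $0.
$55380.4: truthful payoff $2254.3, deviation payoff $0 → loss $2254.3.
$84728.5: outcomes coincide → loss $0.
$56404: truthful payoff $1230.7, deviation payoff $0 → loss $1230.7.
$59951: outcomes coincide → loss $0.
$57265.5: truthful payoff $369.2, deviation payoff $0 → loss $369.2.
$53803.1: truthful payoff $3831.6, deviation payoff $0 → loss $3831.6.
Total loss = $2254.3 + $1230.7 + $369.2 + $3831.6 = $7685.8.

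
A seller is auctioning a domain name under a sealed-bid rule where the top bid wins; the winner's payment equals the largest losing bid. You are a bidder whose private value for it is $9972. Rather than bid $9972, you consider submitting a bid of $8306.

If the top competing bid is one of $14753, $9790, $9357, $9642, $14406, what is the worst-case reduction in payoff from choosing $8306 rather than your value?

$615

$14753: same outcome either way → loss $0.
$9790: truthful gives $182, deviation gives $0 → loss $182.
$9357: truthful gives $615, deviation gives $0 → loss $615.
$9642: truthful gives $330, deviation gives $0 → loss $330.
$14406: same outcome either way → loss $0.
Maximum loss: $615.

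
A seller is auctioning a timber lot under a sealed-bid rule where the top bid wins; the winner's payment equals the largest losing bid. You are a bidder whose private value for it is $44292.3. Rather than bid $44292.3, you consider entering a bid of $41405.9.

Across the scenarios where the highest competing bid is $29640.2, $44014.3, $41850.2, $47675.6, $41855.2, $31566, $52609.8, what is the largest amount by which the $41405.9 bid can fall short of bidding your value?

$2442.1

$29640.2: same outcome either way → loss $0.
$44014.3: truthful gives $278, deviation gives $0 → loss $278.
$41850.2: truthful gives $2442.1, deviation gives $0 → loss $2442.1.
$47675.6: same outcome either way → loss $0.
$41855.2: truthful gives $2437.1, deviation gives $0 → loss $2437.1.
$31566: same outcome either way → loss $0.
$52609.8: same outcome either way → loss $0.
Maximum loss: $2442.1.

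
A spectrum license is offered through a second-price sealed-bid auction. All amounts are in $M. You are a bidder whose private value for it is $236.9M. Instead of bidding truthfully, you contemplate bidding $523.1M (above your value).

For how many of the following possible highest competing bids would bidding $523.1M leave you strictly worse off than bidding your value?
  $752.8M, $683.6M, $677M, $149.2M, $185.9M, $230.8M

The deviation hurts exactly when the highest competing bid lies strictly between $236.9M and $523.1M — overbidding then wins at a price above your value.
$752.8M: above both → same outcome either way.
$683.6M: above both → same outcome either way.
$677M: above both → same outcome either way.
$149.2M: below both → same outcome either way.
$185.9M: below both → same outcome either way.
$230.8M: below both → same outcome either way.
Count: 0.

0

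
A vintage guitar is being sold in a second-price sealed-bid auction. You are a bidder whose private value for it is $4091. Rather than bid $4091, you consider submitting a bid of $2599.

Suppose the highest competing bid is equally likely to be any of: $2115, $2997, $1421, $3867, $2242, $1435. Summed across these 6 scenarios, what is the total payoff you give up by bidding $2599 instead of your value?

$1318

The deviation costs you only when the competing bid falls strictly between $2599 and $4091; elsewhere both bids give the same outcome.
$2115: outcomes coincide → loss $0.
$2997: truthful payoff $1094, deviation payoff $0 → loss $1094.
$1421: outcomes coincide → loss $0.
$3867: truthful payoff $224, deviation payoff $0 → loss $224.
$2242: outcomes coincide → loss $0.
$1435: outcomes coincide → loss $0.
Total loss = $1094 + $224 = $1318.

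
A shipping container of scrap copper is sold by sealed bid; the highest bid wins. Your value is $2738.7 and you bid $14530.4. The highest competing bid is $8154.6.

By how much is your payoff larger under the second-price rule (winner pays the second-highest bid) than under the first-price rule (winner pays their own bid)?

$6375.8

You have the highest bid, so you win under either rule.
Second-price: pay $8154.6 → payoff −$5415.9.
First-price: pay your own bid $14530.4 → payoff −$11791.7.
Difference = −$5415.9 − (−$11791.7) = $6375.8.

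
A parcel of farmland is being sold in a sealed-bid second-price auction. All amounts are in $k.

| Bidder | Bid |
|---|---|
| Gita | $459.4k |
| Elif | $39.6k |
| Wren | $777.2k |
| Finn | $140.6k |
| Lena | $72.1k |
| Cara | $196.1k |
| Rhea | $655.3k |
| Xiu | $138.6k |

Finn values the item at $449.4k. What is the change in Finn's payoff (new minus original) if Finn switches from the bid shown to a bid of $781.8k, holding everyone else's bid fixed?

The highest bid among the other bidders is $777.2k; Finn's bid doesn't change that.
Original bid $140.6k: Finn is not highest (top rival bid is $777.2k); payoff $0k.
Alternative bid $781.8k: Finn is highest, pays the top rival bid $777.2k; payoff $449.4k − $777.2k = −$327.8k.
Change in payoff = −$327.8k − ($0k) = −$327.8k.

−$327.8k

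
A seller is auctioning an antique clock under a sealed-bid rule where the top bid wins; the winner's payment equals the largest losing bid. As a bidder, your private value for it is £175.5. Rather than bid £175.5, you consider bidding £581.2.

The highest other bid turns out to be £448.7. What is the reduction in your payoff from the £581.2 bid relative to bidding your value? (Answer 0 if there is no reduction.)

Bidding your value £175.5: you lose (since £175.5 < £448.7). Payoff £0.
Bidding £581.2: you win and pay £448.7. Payoff £175.5 − £448.7 = −£273.2.
The competing bid £448.7 lies between your value and your inflated bid, so overbidding wins an item priced above your value.
Loss from deviating = £0 − (−£273.2) = £273.2.
In a second-price auction your bid sets only whether you win, not what you pay, so bidding your true value is weakly dominant.

£273.2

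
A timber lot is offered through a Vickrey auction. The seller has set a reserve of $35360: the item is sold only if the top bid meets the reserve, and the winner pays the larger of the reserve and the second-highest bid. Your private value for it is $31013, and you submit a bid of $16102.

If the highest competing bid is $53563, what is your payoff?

$0

Your bid $16102 is below the highest competing bid $53563, so you lose. Payoff $0.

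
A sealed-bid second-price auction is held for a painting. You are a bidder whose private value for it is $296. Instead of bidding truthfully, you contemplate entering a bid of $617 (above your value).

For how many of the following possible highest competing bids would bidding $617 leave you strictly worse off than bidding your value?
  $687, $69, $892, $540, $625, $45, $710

1

The deviation hurts exactly when the highest competing bid lies strictly between $296 and $617 — overbidding then wins at a price above your value.
$687: above both → same outcome either way.
$69: below both → same outcome either way.
$892: above both → same outcome either way.
$540: inside the interval → strictly worse (loss $244).
$625: above both → same outcome either way.
$45: below both → same outcome either way.
$710: above both → same outcome either way.
Count: 1.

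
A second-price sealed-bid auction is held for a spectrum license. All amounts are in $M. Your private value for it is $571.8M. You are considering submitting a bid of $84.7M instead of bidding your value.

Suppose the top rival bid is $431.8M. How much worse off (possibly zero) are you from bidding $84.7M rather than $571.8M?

Bidding your value $571.8M: you win (since $571.8M > $431.8M) and pay $431.8M. Payoff $140M.
Bidding $84.7M: you lose. Payoff $0M.
The competing bid $431.8M lies between your shaded bid and your value, so underbidding forfeits an item you could have won at a profitable price.
Loss from deviating = $140M − ($0M) = $140M.

$140M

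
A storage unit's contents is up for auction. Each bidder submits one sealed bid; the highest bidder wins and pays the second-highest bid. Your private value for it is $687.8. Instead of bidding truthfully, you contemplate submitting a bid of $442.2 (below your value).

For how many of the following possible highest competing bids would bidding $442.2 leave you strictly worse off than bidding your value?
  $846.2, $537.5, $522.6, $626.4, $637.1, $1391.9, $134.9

The deviation hurts exactly when the highest competing bid lies strictly between $442.2 and $687.8 — underbidding then forfeits a profitable win.
$846.2: above both → same outcome either way.
$537.5: inside the interval → strictly worse (loss $150.3).
$522.6: inside the interval → strictly worse (loss $165.2).
$626.4: inside the interval → strictly worse (loss $61.4).
$637.1: inside the interval → strictly worse (loss $50.7).
$1391.9: above both → same outcome either way.
$134.9: below both → same outcome either way.
Count: 4.

4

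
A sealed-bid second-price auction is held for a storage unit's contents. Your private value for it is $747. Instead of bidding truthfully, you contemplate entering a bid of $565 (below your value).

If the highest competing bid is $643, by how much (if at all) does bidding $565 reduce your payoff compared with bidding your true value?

$104

Bidding your value $747: you win (since $747 > $643) and pay $643. Payoff $104.
Bidding $565: you lose. Payoff $0.
The competing bid $643 lies between your shaded bid and your value, so underbidding forfeits an item you could have won at a profitable price.
Loss from deviating = $104 − ($0) = $104.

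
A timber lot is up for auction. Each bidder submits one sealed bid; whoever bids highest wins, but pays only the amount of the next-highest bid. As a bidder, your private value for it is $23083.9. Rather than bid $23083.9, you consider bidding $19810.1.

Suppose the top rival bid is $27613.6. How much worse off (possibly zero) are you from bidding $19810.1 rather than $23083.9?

Bidding your value $23083.9: you lose (since $23083.9 < $27613.6). Payoff $0.
Bidding $19810.1: you lose. Payoff $0.
Difference = $0 − $0 = $0; both bids lead to the same outcome because the competing bid is above both your value and your alternative bid.

$0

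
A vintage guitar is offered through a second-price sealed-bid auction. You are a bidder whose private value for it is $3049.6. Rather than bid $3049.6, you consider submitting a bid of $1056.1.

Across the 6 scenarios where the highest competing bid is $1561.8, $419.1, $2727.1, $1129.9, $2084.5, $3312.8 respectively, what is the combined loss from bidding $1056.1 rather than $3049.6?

The deviation costs you only when the competing bid falls strictly between $1056.1 and $3049.6; elsewhere both bids give the same outcome.
$1561.8: truthful payoff $1487.8, deviation payoff $0 → loss $1487.8.
$419.1: outcomes coincide → loss $0.
$2727.1: truthful payoff $322.5, deviation payoff $0 → loss $322.5.
$1129.9: truthful payoff $1919.7, deviation payoff $0 → loss $1919.7.
$2084.5: truthful payoff $965.1, deviation payoff $0 → loss $965.1.
$3312.8: outcomes coincide → loss $0.
Total loss = $1487.8 + $322.5 + $1919.7 + $965.1 = $4695.1.

$4695.1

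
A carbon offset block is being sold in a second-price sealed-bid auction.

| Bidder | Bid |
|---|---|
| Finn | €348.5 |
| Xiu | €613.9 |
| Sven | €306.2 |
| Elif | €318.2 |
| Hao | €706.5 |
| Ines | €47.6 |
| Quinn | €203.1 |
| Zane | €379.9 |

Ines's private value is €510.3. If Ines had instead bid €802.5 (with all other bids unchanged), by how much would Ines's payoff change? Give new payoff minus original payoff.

The highest bid among the other bidders is €706.5; Ines's bid doesn't change that.
Original bid €47.6: Ines is not highest (top rival bid is €706.5); payoff €0.
Alternative bid €802.5: Ines is highest, pays the top rival bid €706.5; payoff €510.3 − €706.5 = −€196.2.
Change in payoff = −€196.2 − (€0) = −€196.2.

−€196.2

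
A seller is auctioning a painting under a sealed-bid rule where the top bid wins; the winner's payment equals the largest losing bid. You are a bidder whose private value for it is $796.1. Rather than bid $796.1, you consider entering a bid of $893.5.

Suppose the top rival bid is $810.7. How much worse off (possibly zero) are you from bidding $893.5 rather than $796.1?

Bidding your value $796.1: you lose (since $796.1 < $810.7). Payoff $0.
Bidding $893.5: you win and pay $810.7. Payoff $796.1 − $810.7 = −$14.6.
The competing bid $810.7 lies between your value and your inflated bid, so overbidding wins an item priced above your value.
Loss from deviating = $0 − (−$14.6) = $14.6.
Because the price is fixed by the runner-up's bid, deviating from your value can only change a good outcome into a bad one — never the reverse.

$14.6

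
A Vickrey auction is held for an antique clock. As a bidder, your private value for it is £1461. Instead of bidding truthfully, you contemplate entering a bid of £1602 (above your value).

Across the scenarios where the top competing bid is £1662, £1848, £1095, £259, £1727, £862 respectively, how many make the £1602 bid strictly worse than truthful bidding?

The deviation hurts exactly when the highest competing bid lies strictly between £1461 and £1602 — overbidding then wins at a price above your value.
£1662: above both → same outcome either way.
£1848: above both → same outcome either way.
£1095: below both → same outcome either way.
£259: below both → same outcome either way.
£1727: above both → same outcome either way.
£862: below both → same outcome either way.
Count: 0.

0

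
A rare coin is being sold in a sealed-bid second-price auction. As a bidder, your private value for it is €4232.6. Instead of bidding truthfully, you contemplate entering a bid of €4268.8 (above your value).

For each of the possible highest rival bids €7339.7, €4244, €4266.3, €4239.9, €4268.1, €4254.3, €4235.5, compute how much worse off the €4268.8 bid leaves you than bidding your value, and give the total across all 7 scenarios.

The deviation costs you only when the competing bid falls strictly between €4232.6 and €4268.8; elsewhere both bids give the same outcome.
€7339.7: outcomes coincide → loss €0.
€4244: truthful payoff €0, deviation payoff −€11.4 → loss €11.4.
€4266.3: truthful payoff €0, deviation payoff −€33.7 → loss €33.7.
€4239.9: truthful payoff €0, deviation payoff −€7.3 → loss €7.3.
€4268.1: truthful payoff €0, deviation payoff −€35.5 → loss €35.5.
€4254.3: truthful payoff €0, deviation payoff −€21.7 → loss €21.7.
€4235.5: truthful payoff €0, deviation payoff −€2.9 → loss €2.9.
Total loss = €11.4 + €33.7 + €7.3 + €35.5 + €21.7 + €2.9 = €112.5.

€112.5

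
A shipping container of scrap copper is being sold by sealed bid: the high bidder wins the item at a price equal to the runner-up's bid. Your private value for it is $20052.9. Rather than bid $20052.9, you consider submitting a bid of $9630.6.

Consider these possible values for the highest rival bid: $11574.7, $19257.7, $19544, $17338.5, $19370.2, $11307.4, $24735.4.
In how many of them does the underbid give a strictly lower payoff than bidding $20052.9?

6

The deviation hurts exactly when the highest competing bid lies strictly between $9630.6 and $20052.9 — underbidding then forfeits a profitable win.
$11574.7: inside the interval → strictly worse (loss $8478.2).
$19257.7: inside the interval → strictly worse (loss $795.2).
$19544: inside the interval → strictly worse (loss $508.9).
$17338.5: inside the interval → strictly worse (loss $2714.4).
$19370.2: inside the interval → strictly worse (loss $682.7).
$11307.4: inside the interval → strictly worse (loss $8745.5).
$24735.4: above both → same outcome either way.
Count: 6.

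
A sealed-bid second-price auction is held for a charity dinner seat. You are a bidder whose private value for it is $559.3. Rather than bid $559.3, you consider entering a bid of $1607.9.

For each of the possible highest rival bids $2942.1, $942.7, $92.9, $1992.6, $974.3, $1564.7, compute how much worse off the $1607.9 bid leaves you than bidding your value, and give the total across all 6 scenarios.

The deviation costs you only when the competing bid falls strictly between $559.3 and $1607.9; elsewhere both bids give the same outcome.
$2942.1: outcomes coincide → loss $0.
$942.7: truthful payoff $0, deviation payoff −$383.4 → loss $383.4.
$92.9: outcomes coincide → loss $0.
$1992.6: outcomes coincide → loss $0.
$974.3: truthful payoff $0, deviation payoff −$415 → loss $415.
$1564.7: truthful payoff $0, deviation payoff −$1005.4 → loss $1005.4.
Total loss = $383.4 + $415 + $1005.4 = $1803.8.
Truthful bidding weakly dominates here: raising your bid can only win items priced above your value, and lowering it can only forfeit items priced below.

$1803.8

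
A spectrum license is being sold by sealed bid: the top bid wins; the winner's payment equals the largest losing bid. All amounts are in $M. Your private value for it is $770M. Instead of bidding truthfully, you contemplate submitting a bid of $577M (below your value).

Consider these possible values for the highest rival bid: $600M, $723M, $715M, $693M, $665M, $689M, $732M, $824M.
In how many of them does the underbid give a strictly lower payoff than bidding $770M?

7

The deviation hurts exactly when the highest competing bid lies strictly between $577M and $770M — underbidding then forfeits a profitable win.
$600M: inside the interval → strictly worse (loss $170M).
$723M: inside the interval → strictly worse (loss $47M).
$715M: inside the interval → strictly worse (loss $55M).
$693M: inside the interval → strictly worse (loss $77M).
$665M: inside the interval → strictly worse (loss $105M).
$689M: inside the interval → strictly worse (loss $81M).
$732M: inside the interval → strictly worse (loss $38M).
$824M: above both → same outcome either way.
Count: 7.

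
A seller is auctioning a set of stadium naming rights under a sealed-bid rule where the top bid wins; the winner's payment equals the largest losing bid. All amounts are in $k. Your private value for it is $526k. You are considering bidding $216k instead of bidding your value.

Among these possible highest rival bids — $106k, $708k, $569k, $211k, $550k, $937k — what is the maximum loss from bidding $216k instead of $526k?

$106k: same outcome either way → loss $0k.
$708k: same outcome either way → loss $0k.
$569k: same outcome either way → loss $0k.
$211k: same outcome either way → loss $0k.
$550k: same outcome either way → loss $0k.
$937k: same outcome either way → loss $0k.
Maximum loss: $0k.

$0k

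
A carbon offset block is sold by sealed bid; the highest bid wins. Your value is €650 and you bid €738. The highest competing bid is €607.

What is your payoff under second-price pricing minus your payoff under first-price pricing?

€131

You have the highest bid, so you win under either rule.
Second-price: pay €607 → payoff €43.
First-price: pay your own bid €738 → payoff −€88.
Difference = €43 − (−€88) = €131.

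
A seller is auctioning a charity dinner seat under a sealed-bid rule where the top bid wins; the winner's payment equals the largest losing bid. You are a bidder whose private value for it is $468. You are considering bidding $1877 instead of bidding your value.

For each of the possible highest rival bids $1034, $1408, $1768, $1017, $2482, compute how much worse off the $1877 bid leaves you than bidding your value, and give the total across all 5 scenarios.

The deviation costs you only when the competing bid falls strictly between $468 and $1877; elsewhere both bids give the same outcome.
$1034: truthful payoff $0, deviation payoff −$566 → loss $566.
$1408: truthful payoff $0, deviation payoff −$940 → loss $940.
$1768: truthful payoff $0, deviation payoff −$1300 → loss $1300.
$1017: truthful payoff $0, deviation payoff −$549 → loss $549.
$2482: outcomes coincide → loss $0.
Total loss = $566 + $940 + $1300 + $549 = $3355.

$3355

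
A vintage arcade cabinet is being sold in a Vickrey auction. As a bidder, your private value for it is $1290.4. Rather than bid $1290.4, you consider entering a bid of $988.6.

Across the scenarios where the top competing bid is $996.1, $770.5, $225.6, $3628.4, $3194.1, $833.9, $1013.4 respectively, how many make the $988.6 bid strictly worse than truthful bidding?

The deviation hurts exactly when the highest competing bid lies strictly between $988.6 and $1290.4 — underbidding then forfeits a profitable win.
$996.1: inside the interval → strictly worse (loss $294.3).
$770.5: below both → same outcome either way.
$225.6: below both → same outcome either way.
$3628.4: above both → same outcome either way.
$3194.1: above both → same outcome either way.
$833.9: below both → same outcome either way.
$1013.4: inside the interval → strictly worse (loss $277).
Count: 2.

2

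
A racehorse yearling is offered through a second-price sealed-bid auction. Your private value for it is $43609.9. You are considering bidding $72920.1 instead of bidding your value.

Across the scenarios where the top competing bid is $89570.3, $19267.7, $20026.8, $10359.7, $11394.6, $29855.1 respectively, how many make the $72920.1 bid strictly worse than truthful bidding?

The deviation hurts exactly when the highest competing bid lies strictly between $43609.9 and $72920.1 — overbidding then wins at a price above your value.
$89570.3: above both → same outcome either way.
$19267.7: below both → same outcome either way.
$20026.8: below both → same outcome either way.
$10359.7: below both → same outcome either way.
$11394.6: below both → same outcome either way.
$29855.1: below both → same outcome either way.
Count: 0.

0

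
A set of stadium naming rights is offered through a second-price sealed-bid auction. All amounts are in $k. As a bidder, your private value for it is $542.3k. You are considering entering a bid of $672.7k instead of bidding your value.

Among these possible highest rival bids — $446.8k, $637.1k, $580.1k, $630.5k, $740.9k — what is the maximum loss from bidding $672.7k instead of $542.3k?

$446.8k: same outcome either way → loss $0k.
$637.1k: truthful gives $0k, deviation gives −$94.8k → loss $94.8k.
$580.1k: truthful gives $0k, deviation gives −$37.8k → loss $37.8k.
$630.5k: truthful gives $0k, deviation gives −$88.2k → loss $88.2k.
$740.9k: same outcome either way → loss $0k.
Maximum loss: $94.8k.

$94.8k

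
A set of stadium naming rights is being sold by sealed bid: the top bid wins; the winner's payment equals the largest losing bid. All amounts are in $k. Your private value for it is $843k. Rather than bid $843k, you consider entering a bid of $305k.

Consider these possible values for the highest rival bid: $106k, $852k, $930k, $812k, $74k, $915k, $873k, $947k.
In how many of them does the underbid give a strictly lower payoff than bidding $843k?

The deviation hurts exactly when the highest competing bid lies strictly between $305k and $843k — underbidding then forfeits a profitable win.
$106k: below both → same outcome either way.
$852k: above both → same outcome either way.
$930k: above both → same outcome either way.
$812k: inside the interval → strictly worse (loss $31k).
$74k: below both → same outcome either way.
$915k: above both → same outcome either way.
$873k: above both → same outcome either way.
$947k: above both → same outcome either way.
Count: 1.

1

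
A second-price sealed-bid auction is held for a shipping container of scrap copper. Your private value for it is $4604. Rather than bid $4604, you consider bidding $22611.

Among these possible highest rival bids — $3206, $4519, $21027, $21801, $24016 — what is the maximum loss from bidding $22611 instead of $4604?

$3206: same outcome either way → loss $0.
$4519: same outcome either way → loss $0.
$21027: truthful gives $0, deviation gives −$16423 → loss $16423.
$21801: truthful gives $0, deviation gives −$17197 → loss $17197.
$24016: same outcome either way → loss $0.
Maximum loss: $17197.

$17197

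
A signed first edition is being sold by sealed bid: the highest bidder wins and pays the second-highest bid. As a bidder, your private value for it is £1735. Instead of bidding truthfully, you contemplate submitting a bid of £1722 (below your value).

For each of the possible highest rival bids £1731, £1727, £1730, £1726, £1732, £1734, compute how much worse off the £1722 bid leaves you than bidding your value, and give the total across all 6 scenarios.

£30

The deviation costs you only when the competing bid falls strictly between £1722 and £1735; elsewhere both bids give the same outcome.
£1731: truthful payoff £4, deviation payoff £0 → loss £4.
£1727: truthful payoff £8, deviation payoff £0 → loss £8.
£1730: truthful payoff £5, deviation payoff £0 → loss £5.
£1726: truthful payoff £9, deviation payoff £0 → loss £9.
£1732: truthful payoff £3, deviation payoff £0 → loss £3.
£1734: truthful payoff £1, deviation payoff £0 → loss £1.
Total loss = £4 + £8 + £5 + £9 + £3 + £1 = £30.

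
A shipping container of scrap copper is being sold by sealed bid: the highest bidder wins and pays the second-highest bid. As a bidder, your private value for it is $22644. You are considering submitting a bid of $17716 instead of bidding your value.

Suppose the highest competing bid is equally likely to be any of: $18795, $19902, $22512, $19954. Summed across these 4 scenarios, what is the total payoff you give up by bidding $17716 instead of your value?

The deviation costs you only when the competing bid falls strictly between $17716 and $22644; elsewhere both bids give the same outcome.
$18795: truthful payoff $3849, deviation payoff $0 → loss $3849.
$19902: truthful payoff $2742, deviation payoff $0 → loss $2742.
$22512: truthful payoff $132, deviation payoff $0 → loss $132.
$19954: truthful payoff $2690, deviation payoff $0 → loss $2690.
Total loss = $3849 + $2742 + $132 + $2690 = $9413.

$9413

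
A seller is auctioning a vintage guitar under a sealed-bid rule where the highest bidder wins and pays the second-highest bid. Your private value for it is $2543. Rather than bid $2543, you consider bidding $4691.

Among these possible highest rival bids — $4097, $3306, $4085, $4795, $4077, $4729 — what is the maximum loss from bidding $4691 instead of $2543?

$4097: truthful gives $0, deviation gives −$1554 → loss $1554.
$3306: truthful gives $0, deviation gives −$763 → loss $763.
$4085: truthful gives $0, deviation gives −$1542 → loss $1542.
$4795: same outcome either way → loss $0.
$4077: truthful gives $0, deviation gives −$1534 → loss $1534.
$4729: same outcome either way → loss $0.
Maximum loss: $1554.

$1554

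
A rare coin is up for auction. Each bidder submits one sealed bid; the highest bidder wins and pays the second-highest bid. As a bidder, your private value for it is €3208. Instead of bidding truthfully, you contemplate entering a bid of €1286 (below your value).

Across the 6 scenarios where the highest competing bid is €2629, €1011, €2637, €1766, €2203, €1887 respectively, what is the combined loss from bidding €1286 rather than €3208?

€4918

The deviation costs you only when the competing bid falls strictly between €1286 and €3208; elsewhere both bids give the same outcome.
€2629: truthful payoff €579, deviation payoff €0 → loss €579.
€1011: outcomes coincide → loss €0.
€2637: truthful payoff €571, deviation payoff €0 → loss €571.
€1766: truthful payoff €1442, deviation payoff €0 → loss €1442.
€2203: truthful payoff €1005, deviation payoff €0 → loss €1005.
€1887: truthful payoff €1321, deviation payoff €0 → loss €1321.
Total loss = €579 + €571 + €1442 + €1005 + €1321 = €4918.
In a second-price auction your bid sets only whether you win, not what you pay, so bidding your true value is weakly dominant.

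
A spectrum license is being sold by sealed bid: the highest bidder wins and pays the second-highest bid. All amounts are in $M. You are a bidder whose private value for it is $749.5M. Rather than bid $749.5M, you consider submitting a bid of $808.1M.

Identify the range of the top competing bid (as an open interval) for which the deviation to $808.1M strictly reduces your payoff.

If the competing bid is below $749.5M, both bids win at the same price — no difference.
If it is above $808.1M, both bids lose — no difference.
If it lies strictly between $749.5M and $808.1M, bidding your value loses (payoff 0) while bidding $808.1M wins at a price above your value (payoff negative).
So the deviation strictly hurts on the open interval ($749.5M, $808.1M).

($749.5M, $808.1M)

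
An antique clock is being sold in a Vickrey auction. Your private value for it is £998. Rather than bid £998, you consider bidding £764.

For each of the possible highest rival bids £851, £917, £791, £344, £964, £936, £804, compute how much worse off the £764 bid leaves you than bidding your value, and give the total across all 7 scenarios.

£725

The deviation costs you only when the competing bid falls strictly between £764 and £998; elsewhere both bids give the same outcome.
£851: truthful payoff £147, deviation payoff £0 → loss £147.
£917: truthful payoff £81, deviation payoff £0 → loss £81.
£791: truthful payoff £207, deviation payoff £0 → loss £207.
£344: outcomes coincide → loss £0.
£964: truthful payoff £34, deviation payoff £0 → loss £34.
£936: truthful payoff £62, deviation payoff £0 → loss £62.
£804: truthful payoff £194, deviation payoff £0 → loss £194.
Total loss = £147 + £81 + £207 + £34 + £62 + £194 = £725.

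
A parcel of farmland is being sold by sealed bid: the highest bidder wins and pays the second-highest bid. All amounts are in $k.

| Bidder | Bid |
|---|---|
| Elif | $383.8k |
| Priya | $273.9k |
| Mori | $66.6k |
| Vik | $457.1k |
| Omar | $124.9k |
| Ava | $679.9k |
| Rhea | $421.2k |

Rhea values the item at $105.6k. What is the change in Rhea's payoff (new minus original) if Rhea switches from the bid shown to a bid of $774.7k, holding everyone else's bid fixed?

The highest bid among the other bidders is $679.9k; Rhea's bid doesn't change that.
Original bid $421.2k: Rhea is not highest (top rival bid is $679.9k); payoff $0k.
Alternative bid $774.7k: Rhea is highest, pays the top rival bid $679.9k; payoff $105.6k − $679.9k = −$574.3k.
Change in payoff = −$574.3k − ($0k) = −$574.3k.

−$574.3k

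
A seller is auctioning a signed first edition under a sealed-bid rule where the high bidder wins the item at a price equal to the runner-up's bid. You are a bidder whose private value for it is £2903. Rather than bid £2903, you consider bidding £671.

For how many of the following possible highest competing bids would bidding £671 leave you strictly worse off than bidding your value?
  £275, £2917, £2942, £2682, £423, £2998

1

The deviation hurts exactly when the highest competing bid lies strictly between £671 and £2903 — underbidding then forfeits a profitable win.
£275: below both → same outcome either way.
£2917: above both → same outcome either way.
£2942: above both → same outcome either way.
£2682: inside the interval → strictly worse (loss £221).
£423: below both → same outcome either way.
£2998: above both → same outcome either way.
Count: 1.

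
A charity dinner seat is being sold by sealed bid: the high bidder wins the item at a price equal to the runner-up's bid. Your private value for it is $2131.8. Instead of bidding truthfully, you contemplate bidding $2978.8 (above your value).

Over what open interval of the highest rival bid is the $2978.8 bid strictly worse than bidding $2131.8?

If the competing bid is below $2131.8, both bids win at the same price — no difference.
If it is above $2978.8, both bids lose — no difference.
If it lies strictly between $2131.8 and $2978.8, bidding your value loses (payoff 0) while bidding $2978.8 wins at a price above your value (payoff negative).
So the deviation strictly hurts on the open interval ($2131.8, $2978.8).

($2131.8, $2978.8)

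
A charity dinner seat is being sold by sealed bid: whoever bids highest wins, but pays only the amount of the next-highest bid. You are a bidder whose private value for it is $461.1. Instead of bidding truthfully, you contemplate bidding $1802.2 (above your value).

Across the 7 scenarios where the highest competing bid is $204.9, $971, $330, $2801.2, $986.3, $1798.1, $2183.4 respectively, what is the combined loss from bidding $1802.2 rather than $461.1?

$2372.1

The deviation costs you only when the competing bid falls strictly between $461.1 and $1802.2; elsewhere both bids give the same outcome.
$204.9: outcomes coincide → loss $0.
$971: truthful payoff $0, deviation payoff −$509.9 → loss $509.9.
$330: outcomes coincide → loss $0.
$2801.2: outcomes coincide → loss $0.
$986.3: truthful payoff $0, deviation payoff −$525.2 → loss $525.2.
$1798.1: truthful payoff $0, deviation payoff −$1337 → loss $1337.
$2183.4: outcomes coincide → loss $0.
Total loss = $509.9 + $525.2 + $1337 = $2372.1.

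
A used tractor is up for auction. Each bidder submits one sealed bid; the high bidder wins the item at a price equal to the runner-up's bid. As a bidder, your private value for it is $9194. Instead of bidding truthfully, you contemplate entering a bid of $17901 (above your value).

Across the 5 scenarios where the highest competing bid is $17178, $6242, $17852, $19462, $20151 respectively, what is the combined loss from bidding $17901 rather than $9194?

$16642

The deviation costs you only when the competing bid falls strictly between $9194 and $17901; elsewhere both bids give the same outcome.
$17178: truthful payoff $0, deviation payoff −$7984 → loss $7984.
$6242: outcomes coincide → loss $0.
$17852: truthful payoff $0, deviation payoff −$8658 → loss $8658.
$19462: outcomes coincide → loss $0.
$20151: outcomes coincide → loss $0.
Total loss = $7984 + $8658 = $16642.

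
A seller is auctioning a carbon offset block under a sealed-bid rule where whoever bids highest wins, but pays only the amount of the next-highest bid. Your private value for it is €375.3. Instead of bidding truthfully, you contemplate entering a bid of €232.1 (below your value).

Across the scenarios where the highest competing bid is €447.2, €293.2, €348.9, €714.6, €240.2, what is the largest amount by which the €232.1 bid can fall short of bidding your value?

€135.1

€447.2: same outcome either way → loss €0.
€293.2: truthful gives €82.1, deviation gives €0 → loss €82.1.
€348.9: truthful gives €26.4, deviation gives €0 → loss €26.4.
€714.6: same outcome either way → loss €0.
€240.2: truthful gives €135.1, deviation gives €0 → loss €135.1.
Maximum loss: €135.1.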